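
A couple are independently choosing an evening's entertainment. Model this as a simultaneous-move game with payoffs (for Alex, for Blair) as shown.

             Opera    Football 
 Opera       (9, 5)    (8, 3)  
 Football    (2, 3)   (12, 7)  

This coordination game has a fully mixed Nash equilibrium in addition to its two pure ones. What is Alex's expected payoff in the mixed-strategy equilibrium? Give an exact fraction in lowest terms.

Blair mixes with probability q on Opera, chosen so Alex is indifferent: 9q + 8(1−q) = 2q + 12(1−q) gives q = 4/11.
Alex's expected payoff (from either row, since indifferent) is 9·4/11 + 8·7/11 = 92/11.

92/11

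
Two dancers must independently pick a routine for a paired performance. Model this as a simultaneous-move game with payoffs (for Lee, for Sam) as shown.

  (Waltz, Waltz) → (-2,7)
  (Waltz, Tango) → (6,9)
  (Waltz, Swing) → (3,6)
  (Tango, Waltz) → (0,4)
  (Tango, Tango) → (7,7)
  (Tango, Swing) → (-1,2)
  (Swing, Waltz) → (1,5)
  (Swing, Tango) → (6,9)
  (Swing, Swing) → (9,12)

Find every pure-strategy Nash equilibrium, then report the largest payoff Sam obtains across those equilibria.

12

Both Tango is a pure NE (Lee: 7 ≥ 6; Sam: 7 ≥ 4). Sam gets 7.
Both Swing is a pure NE (Lee: 9 ≥ 3; Sam: 12 ≥ 9). Sam gets 12.
Every other cell has a profitable deviation for at least one player. Highest of {7, 12} is 12.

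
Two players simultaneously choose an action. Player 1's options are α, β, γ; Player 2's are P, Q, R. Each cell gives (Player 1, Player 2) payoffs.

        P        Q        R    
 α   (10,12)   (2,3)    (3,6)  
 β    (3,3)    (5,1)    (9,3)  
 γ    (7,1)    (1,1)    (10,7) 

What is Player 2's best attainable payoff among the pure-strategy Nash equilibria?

(α, P) is a pure NE (Player 1: 10 ≥ 7; Player 2: 12 ≥ 6). Player 2 gets 12.
(γ, R) is a pure NE (Player 1: 10 ≥ 9; Player 2: 7 ≥ 1). Player 2 gets 7.
Every other cell has a profitable deviation for at least one player. Highest of {12, 7} is 12.

12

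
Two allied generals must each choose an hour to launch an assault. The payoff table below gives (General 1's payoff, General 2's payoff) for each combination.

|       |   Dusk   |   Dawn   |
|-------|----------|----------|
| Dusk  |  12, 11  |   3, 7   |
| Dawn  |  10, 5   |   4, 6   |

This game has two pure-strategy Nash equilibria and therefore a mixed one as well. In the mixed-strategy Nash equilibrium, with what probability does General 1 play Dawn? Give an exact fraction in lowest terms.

General 1's mix p on Dusk must make General 2 indifferent between Dusk and Dawn.
General 2's payoff from Dusk: 11p + 5(1−p). From Dawn: 7p + 6(1−p).
Set equal: 4p = 1(1−p) → p = 1/5.
Probability on Dawn is 1 − 1/5 = 4/5.

4/5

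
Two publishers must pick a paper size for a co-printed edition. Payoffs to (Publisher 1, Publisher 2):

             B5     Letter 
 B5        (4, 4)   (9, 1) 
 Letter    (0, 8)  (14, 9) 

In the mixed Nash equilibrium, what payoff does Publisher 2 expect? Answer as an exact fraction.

Publisher 1 mixes with probability p on B5, chosen so Publisher 2 is indifferent: 4p + 8(1−p) = 1p + 9(1−p) gives p = 1/4.
Publisher 2's expected payoff is 4·1/4 + 8·3/4 = 7.

7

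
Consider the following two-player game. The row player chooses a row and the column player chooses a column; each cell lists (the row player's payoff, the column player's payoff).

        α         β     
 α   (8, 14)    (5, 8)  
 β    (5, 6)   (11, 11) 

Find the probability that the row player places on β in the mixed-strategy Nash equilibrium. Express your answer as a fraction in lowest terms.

6/11

The row player's mix p on α must make the column player indifferent between α and β.
The column player's payoff from α: 14p + 6(1−p). From β: 8p + 11(1−p).
Set equal: 6p = 5(1−p) → p = 5/11.
Probability on β is 1 − 5/11 = 6/11.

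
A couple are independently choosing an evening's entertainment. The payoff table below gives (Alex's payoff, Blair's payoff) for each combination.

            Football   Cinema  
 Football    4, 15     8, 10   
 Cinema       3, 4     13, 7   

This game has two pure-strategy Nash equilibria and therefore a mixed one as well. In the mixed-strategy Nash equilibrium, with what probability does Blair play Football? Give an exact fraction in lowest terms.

Blair's mix q on Football must make Alex indifferent between Football and Cinema.
Alex's payoff from Football: 4q + 8(1−q). From Cinema: 3q + 13(1−q).
Set equal: 1q = 5(1−q) → q = 5/6.

5/6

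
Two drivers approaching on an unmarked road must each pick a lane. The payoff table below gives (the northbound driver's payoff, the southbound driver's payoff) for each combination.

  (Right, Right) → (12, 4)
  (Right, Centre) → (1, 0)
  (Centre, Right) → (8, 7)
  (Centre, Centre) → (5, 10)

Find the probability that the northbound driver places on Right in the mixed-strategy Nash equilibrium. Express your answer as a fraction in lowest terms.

The northbound driver's mix p on Right must make the southbound driver indifferent between Right and Centre.
The southbound driver's payoff from Right: 4p + 7(1−p). From Centre: 0p + 10(1−p).
Set equal: 4p = 3(1−p) → p = 3/7.

3/7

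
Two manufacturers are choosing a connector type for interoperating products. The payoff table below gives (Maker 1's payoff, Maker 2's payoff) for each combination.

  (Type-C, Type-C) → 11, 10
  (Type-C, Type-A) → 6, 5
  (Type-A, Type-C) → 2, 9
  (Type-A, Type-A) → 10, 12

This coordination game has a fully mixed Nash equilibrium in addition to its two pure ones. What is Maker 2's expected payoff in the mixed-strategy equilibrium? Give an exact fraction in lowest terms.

75/8

Maker 1 mixes with probability p on Type-C, chosen so Maker 2 is indifferent: 10p + 9(1−p) = 5p + 12(1−p) gives p = 3/8.
Maker 2's expected payoff is 10·3/8 + 9·5/8 = 75/8.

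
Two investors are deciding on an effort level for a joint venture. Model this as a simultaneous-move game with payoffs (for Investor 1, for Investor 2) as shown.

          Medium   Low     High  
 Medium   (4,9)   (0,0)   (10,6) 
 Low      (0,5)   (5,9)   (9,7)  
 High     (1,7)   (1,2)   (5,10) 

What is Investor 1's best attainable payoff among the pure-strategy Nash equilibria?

Both Medium is a pure NE (Investor 1: 4 ≥ 1; Investor 2: 9 ≥ 6). Investor 1 gets 4.
Both Low is a pure NE (Investor 1: 5 ≥ 1; Investor 2: 9 ≥ 7). Investor 1 gets 5.
Every other cell has a profitable deviation for at least one player. Highest of {4, 5} is 5.

5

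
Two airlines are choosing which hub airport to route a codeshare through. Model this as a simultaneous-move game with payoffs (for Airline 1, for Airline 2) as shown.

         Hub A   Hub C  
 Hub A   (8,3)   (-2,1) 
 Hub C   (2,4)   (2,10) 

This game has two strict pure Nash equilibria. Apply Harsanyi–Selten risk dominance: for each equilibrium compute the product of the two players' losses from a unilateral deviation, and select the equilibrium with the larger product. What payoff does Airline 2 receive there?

10

At both Hub A: Airline 1 loses 8 − 2 = 6 by deviating; Airline 2 loses 3 − 1 = 2. Product = 6·2 = 12.
At both Hub C: Airline 1 loses 2 − (-2) = 4 by deviating; Airline 2 loses 10 − 4 = 6. Product = 4·6 = 24.
24 > 12, so both Hub C is risk-dominant. Airline 2's payoff there is 10.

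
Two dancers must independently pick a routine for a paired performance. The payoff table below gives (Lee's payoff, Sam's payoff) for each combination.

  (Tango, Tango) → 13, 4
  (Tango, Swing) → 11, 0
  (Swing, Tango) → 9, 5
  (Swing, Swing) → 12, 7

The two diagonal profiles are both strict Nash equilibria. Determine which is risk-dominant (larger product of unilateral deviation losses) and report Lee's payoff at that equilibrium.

At both Tango: Lee loses 13 − 9 = 4 by deviating; Sam loses 4 − 0 = 4. Product = 4·4 = 16.
At both Swing: Lee loses 12 − 11 = 1 by deviating; Sam loses 7 − 5 = 2. Product = 1·2 = 2.
16 > 2, so both Tango is risk-dominant. Lee's payoff there is 13.

13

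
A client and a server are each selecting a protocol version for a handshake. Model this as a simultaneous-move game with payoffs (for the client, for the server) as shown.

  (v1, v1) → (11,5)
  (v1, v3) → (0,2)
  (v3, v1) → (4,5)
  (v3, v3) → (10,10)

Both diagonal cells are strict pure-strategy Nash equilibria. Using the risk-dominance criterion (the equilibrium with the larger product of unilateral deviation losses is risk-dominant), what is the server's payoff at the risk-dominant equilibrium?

10

At both v1: the client loses 11 − 4 = 7 by deviating; the server loses 5 − 2 = 3. Product = 7·3 = 21.
At both v3: the client loses 10 − 0 = 10 by deviating; the server loses 10 − 5 = 5. Product = 10·5 = 50.
50 > 21, so both v3 is risk-dominant. The server's payoff there is 10.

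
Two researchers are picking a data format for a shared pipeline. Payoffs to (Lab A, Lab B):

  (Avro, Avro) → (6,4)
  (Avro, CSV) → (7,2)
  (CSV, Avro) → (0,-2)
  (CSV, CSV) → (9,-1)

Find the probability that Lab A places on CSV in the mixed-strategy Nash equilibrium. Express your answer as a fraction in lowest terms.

2/3

Lab A's mix p on Avro must make Lab B indifferent between Avro and CSV.
Lab B's payoff from Avro: 4p + (-2)(1−p). From CSV: 2p + (-1)(1−p).
Set equal: 2p = 1(1−p) → p = 1/3.
Probability on CSV is 1 − 1/3 = 2/3.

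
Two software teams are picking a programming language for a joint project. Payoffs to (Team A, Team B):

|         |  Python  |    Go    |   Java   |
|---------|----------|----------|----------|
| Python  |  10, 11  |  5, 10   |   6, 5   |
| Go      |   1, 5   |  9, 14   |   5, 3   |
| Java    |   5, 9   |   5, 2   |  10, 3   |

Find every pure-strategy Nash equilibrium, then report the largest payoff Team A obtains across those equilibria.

Both Python is a pure NE (Team A: 10 ≥ 5; Team B: 11 ≥ 10). Team A gets 10.
Both Go is a pure NE (Team A: 9 ≥ 5; Team B: 14 ≥ 5). Team A gets 9.
Every other cell has a profitable deviation for at least one player. Highest of {10, 9} is 10.

10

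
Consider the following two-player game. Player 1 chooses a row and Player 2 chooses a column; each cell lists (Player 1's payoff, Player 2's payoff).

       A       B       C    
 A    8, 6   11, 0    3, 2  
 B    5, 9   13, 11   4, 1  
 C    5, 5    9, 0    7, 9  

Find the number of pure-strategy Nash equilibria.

3

Both A: Player 1 gets 8 (best alternative 5); Player 2 gets 6 (best alternative 2). Neither deviates — NE.
Both B: Player 1 gets 13 (best alternative 11); Player 2 gets 11 (best alternative 9). Neither deviates — NE.
Both C: Player 1 gets 7 (best alternative 4); Player 2 gets 9 (best alternative 5). Neither deviates — NE.
(B, C) is not a NE: Player 1 would switch to C (7 > 4).
No other cell survives both best-response checks, so there are 3 pure NE.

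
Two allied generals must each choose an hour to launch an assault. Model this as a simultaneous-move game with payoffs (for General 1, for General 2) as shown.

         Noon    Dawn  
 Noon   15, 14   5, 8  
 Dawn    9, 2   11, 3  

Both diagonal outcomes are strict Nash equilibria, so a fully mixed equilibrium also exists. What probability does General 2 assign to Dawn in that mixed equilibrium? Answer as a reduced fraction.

General 2's mix q on Noon must make General 1 indifferent between Noon and Dawn.
General 1's payoff from Noon: 15q + 5(1−q). From Dawn: 9q + 11(1−q).
Set equal: 6q = 6(1−q) → q = 6/12 = 1/2.
Probability on Dawn is 1 − 1/2 = 1/2.

1/2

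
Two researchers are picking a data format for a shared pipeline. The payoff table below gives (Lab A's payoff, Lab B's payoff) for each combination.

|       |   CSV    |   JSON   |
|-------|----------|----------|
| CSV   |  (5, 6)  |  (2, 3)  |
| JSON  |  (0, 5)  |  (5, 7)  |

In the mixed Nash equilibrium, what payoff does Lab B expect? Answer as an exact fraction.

Lab A mixes with probability p on CSV, chosen so Lab B is indifferent: 6p + 5(1−p) = 3p + 7(1−p) gives p = 2/5.
Lab B's expected payoff is 6·2/5 + 5·3/5 = 27/5.

27/5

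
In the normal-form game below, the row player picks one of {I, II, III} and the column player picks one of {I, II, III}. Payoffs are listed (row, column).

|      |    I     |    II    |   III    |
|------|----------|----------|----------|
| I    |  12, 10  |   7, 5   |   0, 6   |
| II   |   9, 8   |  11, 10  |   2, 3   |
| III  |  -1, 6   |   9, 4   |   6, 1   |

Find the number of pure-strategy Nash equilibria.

2

Both I: the row player gets 12 (best alternative 9); the column player gets 10 (best alternative 6). Neither deviates — NE.
Both II: the row player gets 11 (best alternative 9); the column player gets 10 (best alternative 8). Neither deviates — NE.
Both III is not a NE: the column player would switch to I (6 > 1).
No other cell survives both best-response checks, so there are 2 pure NE.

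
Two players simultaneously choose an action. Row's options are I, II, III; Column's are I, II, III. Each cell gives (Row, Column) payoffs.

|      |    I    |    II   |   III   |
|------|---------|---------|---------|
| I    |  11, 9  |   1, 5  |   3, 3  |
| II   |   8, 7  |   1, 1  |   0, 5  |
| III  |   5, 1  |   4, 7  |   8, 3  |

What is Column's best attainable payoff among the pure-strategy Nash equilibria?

Both I is a pure NE (Row: 11 ≥ 8; Column: 9 ≥ 5). Column gets 9.
(III, II) is a pure NE (Row: 4 ≥ 1; Column: 7 ≥ 3). Column gets 7.
Every other cell has a profitable deviation for at least one player. Highest of {9, 7} is 9.

9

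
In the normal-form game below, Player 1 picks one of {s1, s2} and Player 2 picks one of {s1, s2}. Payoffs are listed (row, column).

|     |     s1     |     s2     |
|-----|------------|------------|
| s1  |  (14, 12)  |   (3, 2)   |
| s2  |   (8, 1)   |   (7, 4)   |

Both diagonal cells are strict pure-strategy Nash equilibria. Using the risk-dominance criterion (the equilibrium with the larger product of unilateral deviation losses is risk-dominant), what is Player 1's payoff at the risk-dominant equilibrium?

14

At both s1: Player 1 loses 14 − 8 = 6 by deviating; Player 2 loses 12 − 2 = 10. Product = 6·10 = 60.
At both s2: Player 1 loses 7 − 3 = 4 by deviating; Player 2 loses 4 − 1 = 3. Product = 4·3 = 12.
60 > 12, so both s1 is risk-dominant. Player 1's payoff there is 14.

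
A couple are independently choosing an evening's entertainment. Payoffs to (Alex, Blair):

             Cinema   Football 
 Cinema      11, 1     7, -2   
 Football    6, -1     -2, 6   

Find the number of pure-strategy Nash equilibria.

1

Both Cinema: Alex gets 11 (best alternative 6); Blair gets 1 (best alternative -2). Neither deviates — NE.
Both Football is not a NE: Alex would switch to Cinema (7 > -2).
No other cell survives both best-response checks, so there is 1 pure NE.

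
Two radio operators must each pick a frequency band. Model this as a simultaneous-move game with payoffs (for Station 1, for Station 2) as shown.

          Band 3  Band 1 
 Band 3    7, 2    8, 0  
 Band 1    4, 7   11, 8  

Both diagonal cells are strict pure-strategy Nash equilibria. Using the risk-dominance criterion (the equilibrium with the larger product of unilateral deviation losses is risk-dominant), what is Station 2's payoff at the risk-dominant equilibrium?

At both Band 3: Station 1 loses 7 − 4 = 3 by deviating; Station 2 loses 2 − 0 = 2. Product = 3·2 = 6.
At both Band 1: Station 1 loses 11 − 8 = 3 by deviating; Station 2 loses 8 − 7 = 1. Product = 3·1 = 3.
6 > 3, so both Band 3 is risk-dominant. Station 2's payoff there is 2.

2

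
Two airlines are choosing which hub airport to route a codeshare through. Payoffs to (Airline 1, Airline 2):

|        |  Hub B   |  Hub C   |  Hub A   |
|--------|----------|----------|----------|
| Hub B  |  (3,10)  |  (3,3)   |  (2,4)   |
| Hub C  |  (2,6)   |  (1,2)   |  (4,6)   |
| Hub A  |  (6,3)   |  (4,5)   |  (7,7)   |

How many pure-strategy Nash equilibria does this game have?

1

Both Hub A: Airline 1 gets 7 (best alternative 4); Airline 2 gets 7 (best alternative 5). Neither deviates — NE.
Both Hub C is not a NE: Airline 1 would switch to Hub A (4 > 1).
No other cell survives both best-response checks, so there is 1 pure NE.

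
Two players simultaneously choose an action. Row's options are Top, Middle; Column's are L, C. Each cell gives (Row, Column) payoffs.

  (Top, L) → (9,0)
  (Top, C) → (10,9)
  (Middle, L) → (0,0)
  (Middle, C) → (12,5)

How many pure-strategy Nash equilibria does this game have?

1

(Middle, C): Row gets 12 (best alternative 10); Column gets 5 (best alternative 0). Neither deviates — NE.
(Top, L) is not a NE: Column would switch to C (9 > 0).
No other cell survives both best-response checks, so there is 1 pure NE.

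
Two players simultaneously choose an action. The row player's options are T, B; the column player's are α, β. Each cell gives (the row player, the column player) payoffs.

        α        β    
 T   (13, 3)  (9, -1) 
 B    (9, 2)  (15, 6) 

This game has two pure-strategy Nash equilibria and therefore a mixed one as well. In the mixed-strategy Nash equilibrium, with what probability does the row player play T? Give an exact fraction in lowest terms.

The row player's mix p on T must make the column player indifferent between α and β.
The column player's payoff from α: 3p + 2(1−p). From β: (-1)p + 6(1−p).
Set equal: 4p = 4(1−p) → p = 4/8 = 1/2.

1/2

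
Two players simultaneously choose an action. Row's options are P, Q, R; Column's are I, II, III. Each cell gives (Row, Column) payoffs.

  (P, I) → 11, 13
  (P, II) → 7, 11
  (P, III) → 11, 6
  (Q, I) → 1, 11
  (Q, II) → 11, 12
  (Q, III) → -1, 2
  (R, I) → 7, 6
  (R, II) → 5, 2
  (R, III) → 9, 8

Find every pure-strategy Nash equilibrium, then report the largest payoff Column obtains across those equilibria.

13

(P, I) is a pure NE (Row: 11 ≥ 7; Column: 13 ≥ 11). Column gets 13.
(Q, II) is a pure NE (Row: 11 ≥ 7; Column: 12 ≥ 11). Column gets 12.
Every other cell has a profitable deviation for at least one player. Highest of {13, 12} is 13.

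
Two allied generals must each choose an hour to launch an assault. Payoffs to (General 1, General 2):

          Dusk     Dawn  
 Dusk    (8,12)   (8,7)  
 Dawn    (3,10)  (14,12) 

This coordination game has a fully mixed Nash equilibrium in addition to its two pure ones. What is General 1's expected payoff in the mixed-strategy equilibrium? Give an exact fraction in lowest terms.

General 2 mixes with probability q on Dusk, chosen so General 1 is indifferent: 8q + 8(1−q) = 3q + 14(1−q) gives q = 6/11.
General 1's expected payoff (from either row, since indifferent) is 8·6/11 + 8·5/11 = 8.

8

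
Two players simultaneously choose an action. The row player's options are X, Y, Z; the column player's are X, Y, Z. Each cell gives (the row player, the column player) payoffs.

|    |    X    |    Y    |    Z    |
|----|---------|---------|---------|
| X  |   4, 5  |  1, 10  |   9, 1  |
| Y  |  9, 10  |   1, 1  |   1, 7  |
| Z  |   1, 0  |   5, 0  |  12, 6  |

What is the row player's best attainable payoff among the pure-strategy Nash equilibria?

(Y, X) is a pure NE (the row player: 9 ≥ 4; the column player: 10 ≥ 7). The row player gets 9.
Both Z is a pure NE (the row player: 12 ≥ 9; the column player: 6 ≥ 0). The row player gets 12.
Every other cell has a profitable deviation for at least one player. Highest of {9, 12} is 12.

12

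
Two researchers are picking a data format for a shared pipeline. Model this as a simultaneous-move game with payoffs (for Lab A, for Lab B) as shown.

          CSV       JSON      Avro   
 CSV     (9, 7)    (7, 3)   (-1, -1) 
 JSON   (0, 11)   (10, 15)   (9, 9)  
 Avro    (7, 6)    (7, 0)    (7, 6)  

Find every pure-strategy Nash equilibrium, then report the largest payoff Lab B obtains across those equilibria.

Both CSV is a pure NE (Lab A: 9 ≥ 7; Lab B: 7 ≥ 3). Lab B gets 7.
Both JSON is a pure NE (Lab A: 10 ≥ 7; Lab B: 15 ≥ 11). Lab B gets 15.
Every other cell has a profitable deviation for at least one player. Highest of {7, 15} is 15.

15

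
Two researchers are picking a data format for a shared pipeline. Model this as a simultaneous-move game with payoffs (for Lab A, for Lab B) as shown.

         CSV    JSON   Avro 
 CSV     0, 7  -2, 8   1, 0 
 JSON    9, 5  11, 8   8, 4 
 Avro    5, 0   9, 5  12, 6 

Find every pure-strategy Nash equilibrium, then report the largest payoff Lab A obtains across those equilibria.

12

Both JSON is a pure NE (Lab A: 11 ≥ 9; Lab B: 8 ≥ 5). Lab A gets 11.
Both Avro is a pure NE (Lab A: 12 ≥ 8; Lab B: 6 ≥ 5). Lab A gets 12.
Every other cell has a profitable deviation for at least one player. Highest of {11, 12} is 12.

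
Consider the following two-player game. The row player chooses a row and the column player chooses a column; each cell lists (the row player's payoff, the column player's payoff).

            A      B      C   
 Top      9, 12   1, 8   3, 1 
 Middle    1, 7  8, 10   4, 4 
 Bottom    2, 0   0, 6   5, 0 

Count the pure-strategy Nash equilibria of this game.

2

(Top, A): the row player gets 9 (best alternative 2); the column player gets 12 (best alternative 8). Neither deviates — NE.
(Middle, B): the row player gets 8 (best alternative 1); the column player gets 10 (best alternative 7). Neither deviates — NE.
(Bottom, C) is not a NE: the column player would switch to B (6 > 0).
No other cell survives both best-response checks, so there are 2 pure NE.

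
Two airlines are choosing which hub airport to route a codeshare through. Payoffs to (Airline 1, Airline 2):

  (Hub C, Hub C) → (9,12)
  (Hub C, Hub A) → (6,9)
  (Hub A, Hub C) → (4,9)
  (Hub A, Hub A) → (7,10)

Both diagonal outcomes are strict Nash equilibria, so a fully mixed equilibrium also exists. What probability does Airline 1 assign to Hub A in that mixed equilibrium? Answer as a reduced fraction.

3/4

Airline 1's mix p on Hub C must make Airline 2 indifferent between Hub C and Hub A.
Airline 2's payoff from Hub C: 12p + 9(1−p). From Hub A: 9p + 10(1−p).
Set equal: 3p = 1(1−p) → p = 1/4.
Probability on Hub A is 1 − 1/4 = 3/4.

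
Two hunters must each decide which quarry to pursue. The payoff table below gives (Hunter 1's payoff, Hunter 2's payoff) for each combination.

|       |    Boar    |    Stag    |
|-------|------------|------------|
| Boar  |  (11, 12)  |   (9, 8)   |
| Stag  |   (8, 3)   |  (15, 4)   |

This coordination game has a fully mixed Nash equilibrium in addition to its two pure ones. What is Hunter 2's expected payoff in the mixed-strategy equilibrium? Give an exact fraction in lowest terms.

Hunter 1 mixes with probability p on Boar, chosen so Hunter 2 is indifferent: 12p + 3(1−p) = 8p + 4(1−p) gives p = 1/5.
Hunter 2's expected payoff is 12·1/5 + 3·4/5 = 24/5.

24/5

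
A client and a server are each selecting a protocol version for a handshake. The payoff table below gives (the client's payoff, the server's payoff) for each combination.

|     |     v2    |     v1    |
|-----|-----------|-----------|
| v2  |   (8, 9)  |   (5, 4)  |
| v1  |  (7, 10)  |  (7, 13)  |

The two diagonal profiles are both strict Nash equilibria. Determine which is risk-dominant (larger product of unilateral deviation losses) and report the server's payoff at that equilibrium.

13

At both v2: the client loses 8 − 7 = 1 by deviating; the server loses 9 − 4 = 5. Product = 1·5 = 5.
At both v1: the client loses 7 − 5 = 2 by deviating; the server loses 13 − 10 = 3. Product = 2·3 = 6.
6 > 5, so both v1 is risk-dominant. The server's payoff there is 13.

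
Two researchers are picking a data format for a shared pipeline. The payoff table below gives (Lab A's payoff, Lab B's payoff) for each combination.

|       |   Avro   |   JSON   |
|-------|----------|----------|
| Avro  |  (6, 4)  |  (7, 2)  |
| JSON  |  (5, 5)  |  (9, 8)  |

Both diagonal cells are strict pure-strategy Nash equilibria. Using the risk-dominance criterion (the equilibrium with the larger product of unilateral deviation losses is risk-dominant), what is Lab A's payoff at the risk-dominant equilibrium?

9

At both Avro: Lab A loses 6 − 5 = 1 by deviating; Lab B loses 4 − 2 = 2. Product = 1·2 = 2.
At both JSON: Lab A loses 9 − 7 = 2 by deviating; Lab B loses 8 − 5 = 3. Product = 2·3 = 6.
6 > 2, so both JSON is risk-dominant. Lab A's payoff there is 9.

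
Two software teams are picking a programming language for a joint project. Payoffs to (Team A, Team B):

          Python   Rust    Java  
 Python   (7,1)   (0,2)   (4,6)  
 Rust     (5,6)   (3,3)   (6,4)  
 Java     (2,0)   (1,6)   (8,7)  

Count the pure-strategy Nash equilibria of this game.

Both Java: Team A gets 8 (best alternative 6); Team B gets 7 (best alternative 6). Neither deviates — NE.
Both Python is not a NE: Team B would switch to Java (6 > 1).
No other cell survives both best-response checks, so there is 1 pure NE.

1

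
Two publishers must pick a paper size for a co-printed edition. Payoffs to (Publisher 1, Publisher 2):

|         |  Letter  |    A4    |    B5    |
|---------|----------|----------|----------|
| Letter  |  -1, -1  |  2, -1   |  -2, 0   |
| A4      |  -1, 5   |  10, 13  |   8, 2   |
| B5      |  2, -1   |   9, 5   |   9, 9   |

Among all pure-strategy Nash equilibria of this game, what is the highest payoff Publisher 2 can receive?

Both A4 is a pure NE (Publisher 1: 10 ≥ 9; Publisher 2: 13 ≥ 5). Publisher 2 gets 13.
Both B5 is a pure NE (Publisher 1: 9 ≥ 8; Publisher 2: 9 ≥ 5). Publisher 2 gets 9.
Every other cell has a profitable deviation for at least one player. Highest of {13, 9} is 13.

13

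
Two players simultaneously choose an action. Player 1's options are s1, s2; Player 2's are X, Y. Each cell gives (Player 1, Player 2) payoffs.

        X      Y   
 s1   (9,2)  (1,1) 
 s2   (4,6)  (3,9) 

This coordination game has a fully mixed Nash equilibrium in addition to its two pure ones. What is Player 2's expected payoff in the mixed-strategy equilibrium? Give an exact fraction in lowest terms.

Player 1 mixes with probability p on s1, chosen so Player 2 is indifferent: 2p + 6(1−p) = 1p + 9(1−p) gives p = 3/4.
Player 2's expected payoff is 2·3/4 + 6·1/4 = 3.

3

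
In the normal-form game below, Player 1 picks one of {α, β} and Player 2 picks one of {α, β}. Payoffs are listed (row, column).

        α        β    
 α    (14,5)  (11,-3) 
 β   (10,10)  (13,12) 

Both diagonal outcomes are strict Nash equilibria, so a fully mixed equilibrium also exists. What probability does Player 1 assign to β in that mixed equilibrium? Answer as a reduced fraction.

Player 1's mix p on α must make Player 2 indifferent between α and β.
Player 2's payoff from α: 5p + 10(1−p). From β: (-3)p + 12(1−p).
Set equal: 8p = 2(1−p) → p = 2/10 = 1/5.
Probability on β is 1 − 1/5 = 4/5.

4/5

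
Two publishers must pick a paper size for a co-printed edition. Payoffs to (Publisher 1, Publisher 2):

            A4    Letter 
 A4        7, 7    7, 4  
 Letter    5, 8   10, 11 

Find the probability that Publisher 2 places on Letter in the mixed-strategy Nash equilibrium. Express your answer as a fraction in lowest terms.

Publisher 2's mix q on A4 must make Publisher 1 indifferent between A4 and Letter.
Publisher 1's payoff from A4: 7q + 7(1−q). From Letter: 5q + 10(1−q).
Set equal: 2q = 3(1−q) → q = 3/5.
Probability on Letter is 1 − 3/5 = 2/5.

2/5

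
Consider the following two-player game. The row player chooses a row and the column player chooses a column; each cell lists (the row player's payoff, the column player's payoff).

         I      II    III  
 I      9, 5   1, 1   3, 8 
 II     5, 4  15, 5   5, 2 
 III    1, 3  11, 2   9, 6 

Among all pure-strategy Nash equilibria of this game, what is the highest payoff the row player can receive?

15

Both II is a pure NE (the row player: 15 ≥ 11; the column player: 5 ≥ 4). The row player gets 15.
Both III is a pure NE (the row player: 9 ≥ 5; the column player: 6 ≥ 3). The row player gets 9.
Every other cell has a profitable deviation for at least one player. Highest of {15, 9} is 15.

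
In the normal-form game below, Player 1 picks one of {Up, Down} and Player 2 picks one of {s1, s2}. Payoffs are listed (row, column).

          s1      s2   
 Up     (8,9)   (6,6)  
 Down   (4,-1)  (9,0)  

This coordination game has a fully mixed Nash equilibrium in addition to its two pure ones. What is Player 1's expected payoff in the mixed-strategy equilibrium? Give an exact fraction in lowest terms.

48/7

Player 2 mixes with probability q on s1, chosen so Player 1 is indifferent: 8q + 6(1−q) = 4q + 9(1−q) gives q = 3/7.
Player 1's expected payoff (from either row, since indifferent) is 8·3/7 + 6·4/7 = 48/7.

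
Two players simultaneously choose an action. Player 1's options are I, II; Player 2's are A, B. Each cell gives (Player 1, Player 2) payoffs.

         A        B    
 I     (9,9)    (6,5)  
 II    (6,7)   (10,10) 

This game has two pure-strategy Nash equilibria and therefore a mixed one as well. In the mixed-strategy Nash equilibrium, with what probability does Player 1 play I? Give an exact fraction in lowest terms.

Player 1's mix p on I must make Player 2 indifferent between A and B.
Player 2's payoff from A: 9p + 7(1−p). From B: 5p + 10(1−p).
Set equal: 4p = 3(1−p) → p = 3/7.

3/7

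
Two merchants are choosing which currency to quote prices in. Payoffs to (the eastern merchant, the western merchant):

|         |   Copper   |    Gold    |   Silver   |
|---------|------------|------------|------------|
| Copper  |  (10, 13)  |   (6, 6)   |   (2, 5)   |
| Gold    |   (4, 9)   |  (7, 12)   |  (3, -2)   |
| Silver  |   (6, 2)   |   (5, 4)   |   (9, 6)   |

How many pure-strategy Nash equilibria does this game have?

Both Copper: the eastern merchant gets 10 (best alternative 6); the western merchant gets 13 (best alternative 6). Neither deviates — NE.
Both Gold: the eastern merchant gets 7 (best alternative 6); the western merchant gets 12 (best alternative 9). Neither deviates — NE.
Both Silver: the eastern merchant gets 9 (best alternative 3); the western merchant gets 6 (best alternative 4). Neither deviates — NE.
(Copper, Gold) is not a NE: the eastern merchant would switch to Gold (7 > 6).
No other cell survives both best-response checks, so there are 3 pure NE.

3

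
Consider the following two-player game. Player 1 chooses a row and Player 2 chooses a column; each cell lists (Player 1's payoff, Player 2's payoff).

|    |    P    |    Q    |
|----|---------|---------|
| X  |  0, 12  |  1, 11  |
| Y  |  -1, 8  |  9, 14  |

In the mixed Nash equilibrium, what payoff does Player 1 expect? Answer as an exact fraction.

1/9

Player 2 mixes with probability q on P, chosen so Player 1 is indifferent: 0q + 1(1−q) = (-1)q + 9(1−q) gives q = 8/9.
Player 1's expected payoff (from either row, since indifferent) is 0·8/9 + 1·1/9 = 1/9.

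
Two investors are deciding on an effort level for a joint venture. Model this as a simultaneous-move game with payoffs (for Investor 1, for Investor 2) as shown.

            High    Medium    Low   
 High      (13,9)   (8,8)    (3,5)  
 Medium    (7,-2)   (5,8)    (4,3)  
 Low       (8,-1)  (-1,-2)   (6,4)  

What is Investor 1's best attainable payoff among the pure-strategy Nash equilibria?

13

Both High is a pure NE (Investor 1: 13 ≥ 8; Investor 2: 9 ≥ 8). Investor 1 gets 13.
Both Low is a pure NE (Investor 1: 6 ≥ 4; Investor 2: 4 ≥ -1). Investor 1 gets 6.
Every other cell has a profitable deviation for at least one player. Highest of {13, 6} is 13.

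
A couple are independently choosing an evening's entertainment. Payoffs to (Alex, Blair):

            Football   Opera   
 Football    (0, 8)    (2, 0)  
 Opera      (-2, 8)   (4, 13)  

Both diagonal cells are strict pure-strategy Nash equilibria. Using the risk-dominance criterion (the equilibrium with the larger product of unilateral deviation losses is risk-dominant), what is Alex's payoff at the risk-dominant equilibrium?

At both Football: Alex loses 0 − (-2) = 2 by deviating; Blair loses 8 − 0 = 8. Product = 2·8 = 16.
At both Opera: Alex loses 4 − 2 = 2 by deviating; Blair loses 13 − 8 = 5. Product = 2·5 = 10.
16 > 10, so both Football is risk-dominant. Alex's payoff there is 0.

0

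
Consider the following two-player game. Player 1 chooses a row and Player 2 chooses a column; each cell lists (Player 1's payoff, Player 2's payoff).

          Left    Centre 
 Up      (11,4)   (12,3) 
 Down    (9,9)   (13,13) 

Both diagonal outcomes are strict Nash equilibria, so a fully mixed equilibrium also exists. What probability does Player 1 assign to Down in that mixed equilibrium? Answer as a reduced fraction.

Player 1's mix p on Up must make Player 2 indifferent between Left and Centre.
Player 2's payoff from Left: 4p + 9(1−p). From Centre: 3p + 13(1−p).
Set equal: 1p = 4(1−p) → p = 4/5.
Probability on Down is 1 − 4/5 = 1/5.

1/5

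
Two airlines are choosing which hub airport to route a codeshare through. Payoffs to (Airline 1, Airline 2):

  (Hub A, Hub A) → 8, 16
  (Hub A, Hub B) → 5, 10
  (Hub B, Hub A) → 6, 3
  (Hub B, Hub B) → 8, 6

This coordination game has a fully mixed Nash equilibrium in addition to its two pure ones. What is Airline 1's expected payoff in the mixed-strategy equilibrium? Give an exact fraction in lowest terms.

34/5

Airline 2 mixes with probability q on Hub A, chosen so Airline 1 is indifferent: 8q + 5(1−q) = 6q + 8(1−q) gives q = 3/5.
Airline 1's expected payoff (from either row, since indifferent) is 8·3/5 + 5·2/5 = 34/5.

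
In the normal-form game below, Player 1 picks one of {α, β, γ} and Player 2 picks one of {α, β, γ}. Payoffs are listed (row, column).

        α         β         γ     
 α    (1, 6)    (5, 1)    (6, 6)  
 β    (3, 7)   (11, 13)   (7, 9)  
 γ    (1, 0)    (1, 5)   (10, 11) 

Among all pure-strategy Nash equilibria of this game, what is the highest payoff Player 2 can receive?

13

Both β is a pure NE (Player 1: 11 ≥ 5; Player 2: 13 ≥ 9). Player 2 gets 13.
Both γ is a pure NE (Player 1: 10 ≥ 7; Player 2: 11 ≥ 5). Player 2 gets 11.
Every other cell has a profitable deviation for at least one player. Highest of {13, 11} is 13.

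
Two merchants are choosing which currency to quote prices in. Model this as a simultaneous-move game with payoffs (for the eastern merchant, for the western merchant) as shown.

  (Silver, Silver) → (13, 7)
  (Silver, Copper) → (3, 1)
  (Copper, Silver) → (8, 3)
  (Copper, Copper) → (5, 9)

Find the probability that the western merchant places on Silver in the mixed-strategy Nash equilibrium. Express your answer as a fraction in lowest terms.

The western merchant's mix q on Silver must make the eastern merchant indifferent between Silver and Copper.
The eastern merchant's payoff from Silver: 13q + 3(1−q). From Copper: 8q + 5(1−q).
Set equal: 5q = 2(1−q) → q = 2/7.

2/7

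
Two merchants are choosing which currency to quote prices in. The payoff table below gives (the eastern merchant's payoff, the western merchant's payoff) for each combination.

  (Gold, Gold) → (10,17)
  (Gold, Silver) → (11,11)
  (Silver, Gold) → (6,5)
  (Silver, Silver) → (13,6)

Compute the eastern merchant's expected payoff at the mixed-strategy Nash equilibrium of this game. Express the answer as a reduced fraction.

The western merchant mixes with probability q on Gold, chosen so the eastern merchant is indifferent: 10q + 11(1−q) = 6q + 13(1−q) gives q = 1/3.
The eastern merchant's expected payoff (from either row, since indifferent) is 10·1/3 + 11·2/3 = 32/3.

32/3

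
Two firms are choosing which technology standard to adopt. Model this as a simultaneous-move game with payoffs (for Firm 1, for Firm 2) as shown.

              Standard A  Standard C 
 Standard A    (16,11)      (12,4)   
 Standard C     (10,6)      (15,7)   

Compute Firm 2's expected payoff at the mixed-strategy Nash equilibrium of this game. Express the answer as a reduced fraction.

53/8

Firm 1 mixes with probability p on Standard A, chosen so Firm 2 is indifferent: 11p + 6(1−p) = 4p + 7(1−p) gives p = 1/8.
Firm 2's expected payoff is 11·1/8 + 6·7/8 = 53/8.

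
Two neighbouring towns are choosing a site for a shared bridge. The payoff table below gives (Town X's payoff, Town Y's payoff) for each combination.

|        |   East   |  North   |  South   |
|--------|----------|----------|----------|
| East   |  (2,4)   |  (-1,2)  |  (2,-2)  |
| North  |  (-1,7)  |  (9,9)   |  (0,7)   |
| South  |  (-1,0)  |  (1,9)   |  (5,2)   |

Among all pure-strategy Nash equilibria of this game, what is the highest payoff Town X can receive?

9

Both East is a pure NE (Town X: 2 ≥ -1; Town Y: 4 ≥ 2). Town X gets 2.
Both North is a pure NE (Town X: 9 ≥ 1; Town Y: 9 ≥ 7). Town X gets 9.
Every other cell has a profitable deviation for at least one player. Highest of {2, 9} is 9.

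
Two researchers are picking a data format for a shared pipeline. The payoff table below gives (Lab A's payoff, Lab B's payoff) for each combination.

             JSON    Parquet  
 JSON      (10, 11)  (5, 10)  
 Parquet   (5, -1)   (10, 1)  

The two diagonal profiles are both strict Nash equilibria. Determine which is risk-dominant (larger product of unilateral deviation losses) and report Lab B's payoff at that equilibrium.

At both JSON: Lab A loses 10 − 5 = 5 by deviating; Lab B loses 11 − 10 = 1. Product = 5·1 = 5.
At both Parquet: Lab A loses 10 − 5 = 5 by deviating; Lab B loses 1 − (-1) = 2. Product = 5·2 = 10.
10 > 5, so both Parquet is risk-dominant. Lab B's payoff there is 1.

1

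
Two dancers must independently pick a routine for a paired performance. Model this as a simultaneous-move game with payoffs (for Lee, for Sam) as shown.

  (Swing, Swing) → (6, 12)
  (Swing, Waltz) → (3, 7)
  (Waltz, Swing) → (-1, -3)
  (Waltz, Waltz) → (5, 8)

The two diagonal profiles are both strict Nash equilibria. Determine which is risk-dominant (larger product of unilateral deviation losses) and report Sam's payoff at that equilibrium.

12

At both Swing: Lee loses 6 − (-1) = 7 by deviating; Sam loses 12 − 7 = 5. Product = 7·5 = 35.
At both Waltz: Lee loses 5 − 3 = 2 by deviating; Sam loses 8 − (-3) = 11. Product = 2·11 = 22.
35 > 22, so both Swing is risk-dominant. Sam's payoff there is 12.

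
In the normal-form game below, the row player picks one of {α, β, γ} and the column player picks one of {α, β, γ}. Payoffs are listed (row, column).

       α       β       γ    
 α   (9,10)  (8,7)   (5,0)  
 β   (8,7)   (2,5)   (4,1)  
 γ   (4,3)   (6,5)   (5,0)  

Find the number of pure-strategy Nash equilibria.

1

Both α: the row player gets 9 (best alternative 8); the column player gets 10 (best alternative 7). Neither deviates — NE.
Both β is not a NE: the row player would switch to α (8 > 2).
No other cell survives both best-response checks, so there is 1 pure NE.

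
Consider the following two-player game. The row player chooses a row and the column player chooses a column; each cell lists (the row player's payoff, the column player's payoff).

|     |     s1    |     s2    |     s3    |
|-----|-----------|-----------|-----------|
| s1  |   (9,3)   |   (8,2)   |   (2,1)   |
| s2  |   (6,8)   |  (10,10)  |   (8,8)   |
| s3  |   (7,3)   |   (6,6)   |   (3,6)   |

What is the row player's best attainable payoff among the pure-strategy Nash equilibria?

Both s1 is a pure NE (the row player: 9 ≥ 7; the column player: 3 ≥ 2). The row player gets 9.
Both s2 is a pure NE (the row player: 10 ≥ 8; the column player: 10 ≥ 8). The row player gets 10.
Every other cell has a profitable deviation for at least one player. Highest of {9, 10} is 10.

10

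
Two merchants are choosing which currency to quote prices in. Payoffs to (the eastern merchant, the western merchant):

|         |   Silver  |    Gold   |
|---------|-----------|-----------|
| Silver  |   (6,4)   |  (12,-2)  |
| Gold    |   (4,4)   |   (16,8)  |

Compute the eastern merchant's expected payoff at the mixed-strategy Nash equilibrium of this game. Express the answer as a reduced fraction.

8

The western merchant mixes with probability q on Silver, chosen so the eastern merchant is indifferent: 6q + 12(1−q) = 4q + 16(1−q) gives q = 2/3.
The eastern merchant's expected payoff (from either row, since indifferent) is 6·2/3 + 12·1/3 = 8.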